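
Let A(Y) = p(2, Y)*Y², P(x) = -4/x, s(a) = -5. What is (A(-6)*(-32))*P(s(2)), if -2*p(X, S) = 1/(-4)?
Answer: -576/5 ≈ -115.20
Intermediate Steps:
p(X, S) = ⅛ (p(X, S) = -½/(-4) = -½*(-¼) = ⅛)
A(Y) = Y²/8
(A(-6)*(-32))*P(s(2)) = (((⅛)*(-6)²)*(-32))*(-4/(-5)) = (((⅛)*36)*(-32))*(-4*(-⅕)) = ((9/2)*(-32))*(⅘) = -144*⅘ = -576/5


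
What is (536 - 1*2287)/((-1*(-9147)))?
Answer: -1751/9147 ≈ -0.19143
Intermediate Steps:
(536 - 1*2287)/((-1*(-9147))) = (536 - 2287)/9147 = -1751*1/9147 = -1751/9147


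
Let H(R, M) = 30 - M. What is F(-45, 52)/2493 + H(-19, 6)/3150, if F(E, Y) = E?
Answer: -1517/145425 ≈ -0.010431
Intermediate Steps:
F(-45, 52)/2493 + H(-19, 6)/3150 = -45/2493 + (30 - 1*6)/3150 = -45*1/2493 + (30 - 6)*(1/3150) = -5/277 + 24*(1/3150) = -5/277 + 4/525 = -1517/145425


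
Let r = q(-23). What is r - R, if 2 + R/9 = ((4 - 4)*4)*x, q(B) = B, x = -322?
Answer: -5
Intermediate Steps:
r = -23
R = -18 (R = -18 + 9*(((4 - 4)*4)*(-322)) = -18 + 9*((0*4)*(-322)) = -18 + 9*(0*(-322)) = -18 + 9*0 = -18 + 0 = -18)
r - R = -23 - 1*(-18) = -23 + 18 = -5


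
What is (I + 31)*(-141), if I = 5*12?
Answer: -12831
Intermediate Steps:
I = 60
(I + 31)*(-141) = (60 + 31)*(-141) = 91*(-141) = -12831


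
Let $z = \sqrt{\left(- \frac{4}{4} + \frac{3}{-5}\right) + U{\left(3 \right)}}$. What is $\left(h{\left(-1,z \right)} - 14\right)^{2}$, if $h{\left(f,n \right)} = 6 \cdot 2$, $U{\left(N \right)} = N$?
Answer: $4$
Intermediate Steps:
$z = \frac{\sqrt{35}}{5}$ ($z = \sqrt{\left(- \frac{4}{4} + \frac{3}{-5}\right) + 3} = \sqrt{\left(\left(-4\right) \frac{1}{4} + 3 \left(- \frac{1}{5}\right)\right) + 3} = \sqrt{\left(-1 - \frac{3}{5}\right) + 3} = \sqrt{- \frac{8}{5} + 3} = \sqrt{\frac{7}{5}} = \frac{\sqrt{35}}{5} \approx 1.1832$)
$h{\left(f,n \right)} = 12$
$\left(h{\left(-1,z \right)} - 14\right)^{2} = \left(12 - 14\right)^{2} = \left(-2\right)^{2} = 4$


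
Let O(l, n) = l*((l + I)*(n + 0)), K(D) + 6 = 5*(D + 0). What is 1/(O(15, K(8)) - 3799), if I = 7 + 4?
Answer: 1/9461 ≈ 0.00010570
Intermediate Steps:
I = 11
K(D) = -6 + 5*D (K(D) = -6 + 5*(D + 0) = -6 + 5*D)
O(l, n) = l*n*(11 + l) (O(l, n) = l*((l + 11)*(n + 0)) = l*((11 + l)*n) = l*(n*(11 + l)) = l*n*(11 + l))
1/(O(15, K(8)) - 3799) = 1/(15*(-6 + 5*8)*(11 + 15) - 3799) = 1/(15*(-6 + 40)*26 - 3799) = 1/(15*34*26 - 3799) = 1/(13260 - 3799) = 1/9461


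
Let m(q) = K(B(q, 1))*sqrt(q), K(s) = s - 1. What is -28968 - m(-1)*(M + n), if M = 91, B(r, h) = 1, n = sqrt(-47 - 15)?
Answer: -28968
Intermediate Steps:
n = I*sqrt(62) (n = sqrt(-62) = I*sqrt(62) ≈ 7.874*I)
K(s) = -1 + s
m(q) = 0 (m(q) = (-1 + 1)*sqrt(q) = 0*sqrt(q) = 0)
-28968 - m(-1)*(M + n) = -28968 - 0*(91 + I*sqrt(62)) = -28968 - 1*0 = -28968 + 0 = -28968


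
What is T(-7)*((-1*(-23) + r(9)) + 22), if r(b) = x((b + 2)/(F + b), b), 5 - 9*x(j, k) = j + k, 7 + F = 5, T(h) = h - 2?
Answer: -2796/7 ≈ -399.43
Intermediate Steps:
T(h) = -2 + h
F = -2 (F = -7 + 5 = -2)
x(j, k) = 5/9 - j/9 - k/9 (x(j, k) = 5/9 - (j + k)/9 = 5/9 + (-j/9 - k/9) = 5/9 - j/9 - k/9)
r(b) = 5/9 - b/9 - (2 + b)/(9*(-2 + b)) (r(b) = 5/9 - (b + 2)/(9*(-2 + b)) - b/9 = 5/9 - (2 + b)/(9*(-2 + b)) - b/9 = 5/9 - b/9 - (2 + b)/(9*(-2 + b)))
T(-7)*((-1*(-23) + r(9)) + 22) = (-2 - 7)*((-1*(-23) + (-12 - 1*9² + 6*9)/(9*(-2 + 9))) + 22) = -9*((23 + (⅑)*(-12 - 1*81 + 54)/7) + 22) = -9*((23 + (⅑)*(⅐)*(-12 - 81 + 54)) + 22) = -9*((23 + (⅑)*(⅐)*(-39)) + 22) = -9*((23 - 13/21) + 22) = -9*(470/21 + 22) = -9*932/21 = -2796/7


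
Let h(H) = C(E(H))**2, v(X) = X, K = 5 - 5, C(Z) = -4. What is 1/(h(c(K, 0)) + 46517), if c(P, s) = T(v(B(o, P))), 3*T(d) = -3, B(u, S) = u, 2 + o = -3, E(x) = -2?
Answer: 1/46533 ≈ 2.1490e-5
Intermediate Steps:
K = 0
o = -5 (o = -2 - 3 = -5)
T(d) = -1 (T(d) = (1/3)*(-3) = -1)
c(P, s) = -1
h(H) = 16 (h(H) = (-4)**2 = 16)
1/(h(c(K, 0)) + 46517) = 1/(16 + 46517) = 1/46533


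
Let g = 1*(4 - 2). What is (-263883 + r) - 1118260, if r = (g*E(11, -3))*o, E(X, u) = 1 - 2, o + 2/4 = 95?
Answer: -1382332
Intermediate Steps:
o = 189/2 (o = -½ + 95 = 189/2 ≈ 94.500)
E(X, u) = -1
g = 2 (g = 1*2 = 2)
r = -189 (r = (2*(-1))*(189/2) = -2*189/2 = -189)
(-263883 + r) - 1118260 = (-263883 - 189) - 1118260 = -264072 - 1118260 = -1382332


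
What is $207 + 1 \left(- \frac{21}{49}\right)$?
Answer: $\frac{1446}{7} \approx 206.57$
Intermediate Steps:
$207 + 1 \left(- \frac{21}{49}\right) = 207 + 1 \left(\left(-21\right) \frac{1}{49}\right) = 207 + 1 \left(- \frac{3}{7}\right) = 207 - \frac{3}{7} = \frac{1446}{7}$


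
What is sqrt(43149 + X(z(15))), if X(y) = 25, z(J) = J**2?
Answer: sqrt(43174) ≈ 207.78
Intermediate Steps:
sqrt(43149 + X(z(15))) = sqrt(43149 + 25) = sqrt(43174)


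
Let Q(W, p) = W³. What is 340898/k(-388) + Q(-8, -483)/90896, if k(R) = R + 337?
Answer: -1936643170/289731 ≈ -6684.3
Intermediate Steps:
k(R) = 337 + R
340898/k(-388) + Q(-8, -483)/90896 = 340898/(337 - 388) + (-8)³/90896 = 340898/(-51) - 512*1/90896 = 340898*(-1/51) - 32/5681 = -340898/51 - 32/5681 = -1936643170/289731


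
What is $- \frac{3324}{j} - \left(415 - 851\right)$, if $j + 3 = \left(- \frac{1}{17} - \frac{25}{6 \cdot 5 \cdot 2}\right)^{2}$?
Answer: $\frac{188662988}{115439} \approx 1634.3$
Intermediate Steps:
$j = - \frac{115439}{41616}$ ($j = -3 + \left(- \frac{1}{17} - \frac{25}{6 \cdot 5 \cdot 2}\right)^{2} = -3 + \left(\left(-1\right) \frac{1}{17} - \frac{25}{30 \cdot 2}\right)^{2} = -3 + \left(- \frac{1}{17} - \frac{25}{60}\right)^{2} = -3 + \left(- \frac{1}{17} - \frac{5}{12}\right)^{2} = -3 + \left(- \frac{97}{204}\right)^{2} = -3 + \frac{9409}{41616} = - \frac{115439}{41616} \approx -2.7739$)
$- \frac{3324}{j} - \left(415 - 851\right) = - \frac{3324}{- \frac{115439}{41616}} - \left(415 - 851\right) = \left(-3324\right) \left(- \frac{41616}{115439}\right) - \left(415 - 851\right) = \frac{138331584}{115439} - -436 = \frac{138331584}{115439} + 436 = \frac{188662988}{115439}$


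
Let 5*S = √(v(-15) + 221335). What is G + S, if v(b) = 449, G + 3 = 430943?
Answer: 430940 + 2*√55446/5 ≈ 4.3103e+5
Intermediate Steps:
G = 430940 (G = -3 + 430943 = 430940)
S = 2*√55446/5 (S = √(449 + 221335)/5 = √221784/5 = (2*√55446)/5 = 2*√55446/5 ≈ 94.188)
G + S = 430940 + 2*√55446/5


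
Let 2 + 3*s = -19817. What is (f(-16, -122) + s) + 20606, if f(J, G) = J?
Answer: 41951/3 ≈ 13984.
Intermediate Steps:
s = -19819/3 (s = -2/3 + (1/3)*(-19817) = -2/3 - 19817/3 = -19819/3 ≈ -6606.3)
(f(-16, -122) + s) + 20606 = (-16 - 19819/3) + 20606 = -19867/3 + 20606 = 41951/3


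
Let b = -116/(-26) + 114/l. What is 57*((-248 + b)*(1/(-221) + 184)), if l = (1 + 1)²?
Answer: -12958769481/5746 ≈ -2.2553e+6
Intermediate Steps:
l = 4 (l = 2² = 4)
b = 857/26 (b = -116/(-26) + 114/4 = -116*(-1/26) + 114*(¼) = 58/13 + 57/2 = 857/26 ≈ 32.962)
57*((-248 + b)*(1/(-221) + 184)) = 57*((-248 + 857/26)*(1/(-221) + 184)) = 57*(-5591*(-1/221 + 184)/26) = 57*(-5591/26*40663/221) = 57*(-227346833/5746) = -12958769481/5746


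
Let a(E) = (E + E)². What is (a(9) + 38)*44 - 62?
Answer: 15866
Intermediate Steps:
a(E) = 4*E² (a(E) = (2*E)² = 4*E²)
(a(9) + 38)*44 - 62 = (4*9² + 38)*44 - 62 = (4*81 + 38)*44 - 62 = (324 + 38)*44 - 62 = 362*44 - 62 = 15928 - 62 = 15866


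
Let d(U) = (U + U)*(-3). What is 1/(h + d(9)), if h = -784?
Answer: -1/838 ≈ -0.0011933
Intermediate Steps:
d(U) = -6*U (d(U) = (2*U)*(-3) = -6*U)
1/(h + d(9)) = 1/(-784 - 6*9) = 1/(-784 - 54) = 1/(-838) = -1/838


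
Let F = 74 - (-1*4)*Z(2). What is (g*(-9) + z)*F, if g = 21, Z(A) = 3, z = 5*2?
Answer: -15394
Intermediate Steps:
z = 10
F = 86 (F = 74 - (-1*4)*3 = 74 - (-4)*3 = 74 - 1*(-12) = 74 + 12 = 86)
(g*(-9) + z)*F = (21*(-9) + 10)*86 = (-189 + 10)*86 = -179*86 = -15394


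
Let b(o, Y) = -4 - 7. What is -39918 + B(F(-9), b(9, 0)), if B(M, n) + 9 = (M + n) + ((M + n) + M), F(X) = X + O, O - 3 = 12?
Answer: -39931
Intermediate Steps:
O = 15 (O = 3 + 12 = 15)
b(o, Y) = -11
F(X) = 15 + X (F(X) = X + 15 = 15 + X)
B(M, n) = -9 + 2*n + 3*M (B(M, n) = -9 + ((M + n) + ((M + n) + M)) = -9 + ((M + n) + (n + 2*M)) = -9 + (2*n + 3*M) = -9 + 2*n + 3*M)
-39918 + B(F(-9), b(9, 0)) = -39918 + (-9 + 2*(-11) + 3*(15 - 9)) = -39918 + (-9 - 22 + 3*6) = -39918 + (-9 - 22 + 18) = -39918 - 13 = -39931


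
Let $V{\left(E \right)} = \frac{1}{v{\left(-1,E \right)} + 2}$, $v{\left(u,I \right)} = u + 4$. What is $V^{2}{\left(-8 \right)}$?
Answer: $\frac{1}{25} \approx 0.04$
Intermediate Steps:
$v{\left(u,I \right)} = 4 + u$
$V{\left(E \right)} = \frac{1}{5}$ ($V{\left(E \right)} = \frac{1}{\left(4 - 1\right) + 2} = \frac{1}{3 + 2} = \frac{1}{5}$)
$V^{2}{\left(-8 \right)} = \left(\frac{1}{5}\right)^{2} = \frac{1}{25}$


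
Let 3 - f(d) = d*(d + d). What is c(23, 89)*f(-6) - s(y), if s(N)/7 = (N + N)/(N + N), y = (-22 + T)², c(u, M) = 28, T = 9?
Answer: -1939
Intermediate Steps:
f(d) = 3 - 2*d² (f(d) = 3 - d*(d + d) = 3 - d*2*d = 3 - 2*d²)
y = 169 (y = (-22 + 9)² = (-13)² = 169)
s(N) = 7 (s(N) = 7*((N + N)/(N + N)) = 7*((2*N)/((2*N))) = 7*((2*N)*(1/(2*N))) = 7*1 = 7)
c(23, 89)*f(-6) - s(y) = 28*(3 - 2*(-6)²) - 1*7 = 28*(3 - 2*36) - 7 = 28*(3 - 72) - 7 = 28*(-69) - 7 = -1932 - 7 = -1939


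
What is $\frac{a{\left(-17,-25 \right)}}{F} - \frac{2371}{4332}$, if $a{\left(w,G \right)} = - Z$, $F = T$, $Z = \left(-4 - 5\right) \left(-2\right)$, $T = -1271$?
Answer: $- \frac{2935565}{5505972} \approx -0.53316$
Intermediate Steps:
$Z = 18$ ($Z = \left(-9\right) \left(-2\right) = 18$)
$F = -1271$
$a{\left(w,G \right)} = -18$ ($a{\left(w,G \right)} = \left(-1\right) 18 = -18$)
$\frac{a{\left(-17,-25 \right)}}{F} - \frac{2371}{4332} = - \frac{18}{-1271} - \frac{2371}{4332} = \left(-18\right) \left(- \frac{1}{1271}\right) - \frac{2371}{4332} = \frac{18}{1271} - \frac{2371}{4332} = - \frac{2935565}{5505972}$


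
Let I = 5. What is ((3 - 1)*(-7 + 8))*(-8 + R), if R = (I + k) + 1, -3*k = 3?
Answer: -6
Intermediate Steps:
k = -1 (k = -⅓*3 = -1)
R = 5 (R = (5 - 1) + 1 = 4 + 1 = 5)
((3 - 1)*(-7 + 8))*(-8 + R) = ((3 - 1)*(-7 + 8))*(-8 + 5) = (2*1)*(-3) = 2*(-3) = -6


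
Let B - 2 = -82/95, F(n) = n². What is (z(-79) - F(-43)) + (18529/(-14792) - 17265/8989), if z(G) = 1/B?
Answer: -6646260555881/3590062776 ≈ -1851.3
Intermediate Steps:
B = 108/95 (B = 2 - 82/95 = 108/95 ≈ 1.1368)
z(G) = 95/108 (z(G) = 1/(108/95) = 95/108)
(z(-79) - F(-43)) + (18529/(-14792) - 17265/8989) = (95/108 - 1*(-43)²) + (18529/(-14792) - 17265/8989) = (95/108 - 1*1849) + (18529*(-1/14792) - 17265*1/8989) = (95/108 - 1849) + (-18529/14792 - 17265/8989) = -199597/108 - 421941061/132965288 = -6646260555881/3590062776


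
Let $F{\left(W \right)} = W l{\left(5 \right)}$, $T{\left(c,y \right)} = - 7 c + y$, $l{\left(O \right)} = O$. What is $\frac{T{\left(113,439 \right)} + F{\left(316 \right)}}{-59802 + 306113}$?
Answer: $\frac{1228}{246311} \approx 0.0049856$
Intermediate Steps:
$T{\left(c,y \right)} = y - 7 c$
$F{\left(W \right)} = 5 W$ ($F{\left(W \right)} = W 5 = 5 W$)
$\frac{T{\left(113,439 \right)} + F{\left(316 \right)}}{-59802 + 306113} = \frac{\left(439 - 791\right) + 5 \cdot 316}{-59802 + 306113} = \frac{\left(439 - 791\right) + 1580}{246311} = \left(-352 + 1580\right) \frac{1}{246311} = 1228 \cdot \frac{1}{246311} = \frac{1228}{246311}$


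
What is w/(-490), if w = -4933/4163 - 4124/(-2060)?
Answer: -875779/525266525 ≈ -0.0016673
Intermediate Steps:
w = 1751558/2143945 (w = -4933*1/4163 - 4124*(-1/2060) = -4933/4163 + 1031/515 = 1751558/2143945 ≈ 0.81698)
w/(-490) = (1751558/2143945)/(-490) = (1751558/2143945)*(-1/490) = -875779/525266525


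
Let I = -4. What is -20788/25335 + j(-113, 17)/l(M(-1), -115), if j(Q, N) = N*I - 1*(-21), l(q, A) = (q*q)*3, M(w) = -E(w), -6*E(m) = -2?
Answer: -3593023/25335 ≈ -141.82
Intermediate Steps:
E(m) = ⅓ (E(m) = -⅙*(-2) = ⅓)
M(w) = -⅓ (M(w) = -1*⅓ = -⅓)
l(q, A) = 3*q² (l(q, A) = q²*3 = 3*q²)
j(Q, N) = 21 - 4*N (j(Q, N) = N*(-4) - 1*(-21) = -4*N + 21 = 21 - 4*N)
-20788/25335 + j(-113, 17)/l(M(-1), -115) = -20788/25335 + (21 - 4*17)/((3*(-⅓)²)) = -20788*1/25335 + (21 - 68)/((3*(⅑))) = -20788/25335 - 47/⅓ = -20788/25335 - 47*3 = -20788/25335 - 141 = -3593023/25335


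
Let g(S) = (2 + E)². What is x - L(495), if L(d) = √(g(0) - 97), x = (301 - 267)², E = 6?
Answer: 1156 - I*√33 ≈ 1156.0 - 5.7446*I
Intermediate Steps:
g(S) = 64 (g(S) = (2 + 6)² = 8² = 64)
x = 1156 (x = 34² = 1156)
L(d) = I*√33 (L(d) = √(64 - 97) = √(-33) = I*√33)
x - L(495) = 1156 - I*√33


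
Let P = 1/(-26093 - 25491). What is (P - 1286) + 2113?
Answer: 42659967/51584 ≈ 827.00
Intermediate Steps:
P = -1/51584 (P = 1/(-51584) = -1/51584 ≈ -1.9386e-5)
(P - 1286) + 2113 = (-1/51584 - 1286) + 2113 = -66337025/51584 + 2113 = 42659967/51584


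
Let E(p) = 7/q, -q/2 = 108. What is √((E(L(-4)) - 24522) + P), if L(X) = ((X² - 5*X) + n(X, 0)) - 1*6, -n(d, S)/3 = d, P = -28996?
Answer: I*√69359370/36 ≈ 231.34*I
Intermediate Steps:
n(d, S) = -3*d
q = -216 (q = -2*108 = -216)
L(X) = -6 + X² - 8*X (L(X) = ((X² - 5*X) - 3*X) - 1*6 = (X² - 8*X) - 6 = -6 + X² - 8*X)
E(p) = -7/216 (E(p) = 7/(-216) = 7*(-1/216) = -7/216)
√((E(L(-4)) - 24522) + P) = √((-7/216 - 24522) - 28996) = √(-5296759/216 - 28996) = √(-11559895/216) = I*√69359370/36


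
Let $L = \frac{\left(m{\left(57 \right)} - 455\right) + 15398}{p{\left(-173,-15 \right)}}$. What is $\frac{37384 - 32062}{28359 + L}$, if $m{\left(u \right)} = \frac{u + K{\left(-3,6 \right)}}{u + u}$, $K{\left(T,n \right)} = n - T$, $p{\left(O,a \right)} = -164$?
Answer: $\frac{4145838}{22020679} \approx 0.18827$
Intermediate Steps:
$m{\left(u \right)} = \frac{9 + u}{2 u}$ ($m{\left(u \right)} = \frac{u + \left(6 - -3\right)}{u + u} = \frac{u + \left(6 + 3\right)}{2 u} = \left(u + 9\right) \frac{1}{2 u} = \left(9 + u\right) \frac{1}{2 u} = \frac{9 + u}{2 u}$)
$L = - \frac{70982}{779}$ ($L = \frac{\left(\frac{9 + 57}{2 \cdot 57} - 455\right) + 15398}{-164} = \left(\left(\frac{1}{2} \cdot \frac{1}{57} \cdot 66 - 455\right) + 15398\right) \left(- \frac{1}{164}\right) = \left(\left(\frac{11}{19} - 455\right) + 15398\right) \left(- \frac{1}{164}\right) = \left(- \frac{8634}{19} + 15398\right) \left(- \frac{1}{164}\right) = \frac{283928}{19} \left(- \frac{1}{164}\right) = - \frac{70982}{779} \approx -91.119$)
$\frac{37384 - 32062}{28359 + L} = \frac{37384 - 32062}{28359 - \frac{70982}{779}} = \frac{5322}{\frac{22020679}{779}} = 5322 \cdot \frac{779}{22020679} = \frac{4145838}{22020679}$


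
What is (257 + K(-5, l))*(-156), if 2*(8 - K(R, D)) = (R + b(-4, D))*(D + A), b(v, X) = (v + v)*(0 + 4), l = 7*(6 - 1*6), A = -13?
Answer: -3822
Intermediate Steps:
l = 0 (l = 7*(6 - 6) = 7*0 = 0)
b(v, X) = 8*v (b(v, X) = (2*v)*4 = 8*v)
K(R, D) = 8 - (-32 + R)*(-13 + D)/2 (K(R, D) = 8 - (R + 8*(-4))*(D - 13)/2 = 8 - (R - 32)*(-13 + D)/2 = 8 - (-32 + R)*(-13 + D)/2)
(257 + K(-5, l))*(-156) = (257 + (-200 + 16*0 + (13/2)*(-5) - ½*0*(-5)))*(-156) = (257 + (-200 + 0 - 65/2 + 0))*(-156) = (257 - 465/2)*(-156) = (49/2)*(-156) = -3822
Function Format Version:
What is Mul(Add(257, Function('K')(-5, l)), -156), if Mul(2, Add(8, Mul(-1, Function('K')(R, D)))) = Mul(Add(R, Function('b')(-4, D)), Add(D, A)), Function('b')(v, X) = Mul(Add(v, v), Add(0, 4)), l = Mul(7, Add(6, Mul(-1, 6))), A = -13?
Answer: -3822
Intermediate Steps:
l = 0 (l = Mul(7, Add(6, -6)) = Mul(7, 0) = 0)
Function('b')(v, X) = Mul(8, v) (Function('b')(v, X) = Mul(Mul(2, v), 4) = Mul(8, v))
Function('K')(R, D) = Add(8, Mul(Rational(-1, 2), Add(-32, R), Add(-13, D))) (Function('K')(R, D) = Add(8, Mul(Rational(-1, 2), Mul(Add(R, Mul(8, -4)), Add(D, -13)))) = Add(8, Mul(Rational(-1, 2), Mul(Add(R, -32), Add(-13, D)))) = Add(8, Mul(Rational(-1, 2), Mul(Add(-32, R), Add(-13, D)))) = Add(8, Mul(Rational(-1, 2), Add(-32, R), Add(-13, D))))
Mul(Add(257, Function('K')(-5, l)), -156) = Mul(Add(257, Add(-200, Mul(16, 0), Mul(Rational(13, 2), -5), Mul(Rational(-1, 2), 0, -5))), -156) = Mul(Add(257, Add(-200, 0, Rational(-65, 2), 0)), -156) = Mul(Add(257, Rational(-465, 2)), -156) = Mul(Rational(49, 2), -156) = -3822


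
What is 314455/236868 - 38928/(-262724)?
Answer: 22958918231/15557727108 ≈ 1.4757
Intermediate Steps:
314455/236868 - 38928/(-262724) = 314455*(1/236868) - 38928*(-1/262724) = 314455/236868 + 9732/65681 = 22958918231/15557727108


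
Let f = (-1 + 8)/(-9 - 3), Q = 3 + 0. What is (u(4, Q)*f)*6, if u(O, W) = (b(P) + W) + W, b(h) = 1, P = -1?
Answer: -49/2 ≈ -24.500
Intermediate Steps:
Q = 3
f = -7/12 (f = 7/(-12) = 7*(-1/12) = -7/12 ≈ -0.58333)
u(O, W) = 1 + 2*W (u(O, W) = (1 + W) + W = 1 + 2*W)
(u(4, Q)*f)*6 = ((1 + 2*3)*(-7/12))*6 = ((1 + 6)*(-7/12))*6 = (7*(-7/12))*6 = -49/12*6 = -49/2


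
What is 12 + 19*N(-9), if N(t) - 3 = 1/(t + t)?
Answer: 1223/18 ≈ 67.944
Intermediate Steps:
N(t) = 3 + 1/(2*t) (N(t) = 3 + 1/(t + t) = 3 + 1/(2*t))
12 + 19*N(-9) = 12 + 19*(3 + (½)/(-9)) = 12 + 19*(3 + (½)*(-⅑)) = 12 + 19*(3 - 1/18) = 12 + 19*(53/18) = 12 + 1007/18 = 1223/18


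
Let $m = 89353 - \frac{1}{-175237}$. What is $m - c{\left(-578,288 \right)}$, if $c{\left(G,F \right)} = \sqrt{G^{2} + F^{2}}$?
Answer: $\frac{15657951662}{175237} - 2 \sqrt{104257} \approx 88707.0$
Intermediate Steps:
$c{\left(G,F \right)} = \sqrt{F^{2} + G^{2}}$
$m = \frac{15657951662}{175237}$ ($m = 89353 - - \frac{1}{175237} = 89353 + \frac{1}{175237} = \frac{15657951662}{175237} \approx 89353.0$)
$m - c{\left(-578,288 \right)} = \frac{15657951662}{175237} - \sqrt{288^{2} + \left(-578\right)^{2}} = \frac{15657951662}{175237} - \sqrt{82944 + 334084} = \frac{15657951662}{175237} - \sqrt{417028} = \frac{15657951662}{175237} - 2 \sqrt{104257}$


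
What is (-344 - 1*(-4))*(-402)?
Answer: 136680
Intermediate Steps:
(-344 - 1*(-4))*(-402) = (-344 + 4)*(-402) = -340*(-402) = 136680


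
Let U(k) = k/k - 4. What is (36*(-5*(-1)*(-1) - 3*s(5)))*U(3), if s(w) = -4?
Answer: -756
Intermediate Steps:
U(k) = -3 (U(k) = 1 - 4 = -3)
(36*(-5*(-1)*(-1) - 3*s(5)))*U(3) = (36*(-5*(-1)*(-1) - 3*(-4)))*(-3) = (36*(5*(-1) - 1*(-12)))*(-3) = (36*(-5 + 12))*(-3) = (36*7)*(-3) = 252*(-3) = -756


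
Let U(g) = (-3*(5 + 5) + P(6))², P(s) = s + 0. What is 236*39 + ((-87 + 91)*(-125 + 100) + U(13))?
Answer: 9680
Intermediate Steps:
P(s) = s
U(g) = 576 (U(g) = (-3*(5 + 5) + 6)² = (-3*10 + 6)² = (-30 + 6)² = (-24)² = 576)
236*39 + ((-87 + 91)*(-125 + 100) + U(13)) = 236*39 + ((-87 + 91)*(-125 + 100) + 576) = 9204 + (4*(-25) + 576) = 9204 + (-100 + 576) = 9204 + 476 = 9680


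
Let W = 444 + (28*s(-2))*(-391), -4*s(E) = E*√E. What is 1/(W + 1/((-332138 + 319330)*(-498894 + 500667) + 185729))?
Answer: 32175982114476035/4357272078122633736423 + 396692175928501550*I*√2/4357272078122633736423 ≈ 7.3844e-6 + 0.00012875*I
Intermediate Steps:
s(E) = -E^(3/2)/4 (s(E) = -E*√E/4 = -E^(3/2)/4)
W = 444 - 5474*I*√2 (W = 444 + (28*(-(-1)*I*√2/2))*(-391) = 444 + (28*(I*√2/2))*(-391) = 444 + (14*I*√2)*(-391) = 444 - 5474*I*√2 ≈ 444.0 - 7741.4*I)
1/(W + 1/((-332138 + 319330)*(-498894 + 500667) + 185729)) = 1/((444 - 5474*I*√2) + 1/((-332138 + 319330)*(-498894 + 500667) + 185729)) = 1/((444 - 5474*I*√2) + 1/(-12808*1773 + 185729)) = 1/((444 - 5474*I*√2) + 1/(-22708584 + 185729)) = 1/((444 - 5474*I*√2) + 1/(-22522855)) = 1/((444 - 5474*I*√2) - 1/22522855) = 1/(10000147619/22522855 - 5474*I*√2)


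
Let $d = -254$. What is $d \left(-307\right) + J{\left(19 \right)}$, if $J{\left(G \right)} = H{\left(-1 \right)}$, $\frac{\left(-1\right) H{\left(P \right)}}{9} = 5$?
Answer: $77933$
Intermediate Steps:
$H{\left(P \right)} = -45$ ($H{\left(P \right)} = \left(-9\right) 5 = -45$)
$J{\left(G \right)} = -45$
$d \left(-307\right) + J{\left(19 \right)} = \left(-254\right) \left(-307\right) - 45 = 77978 - 45 = 77933$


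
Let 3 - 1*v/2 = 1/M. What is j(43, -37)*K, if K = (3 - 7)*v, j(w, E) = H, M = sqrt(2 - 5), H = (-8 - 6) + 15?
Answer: -24 - 8*I*sqrt(3)/3 ≈ -24.0 - 4.6188*I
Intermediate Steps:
H = 1 (H = -14 + 15 = 1)
M = I*sqrt(3) (M = sqrt(-3) = I*sqrt(3) ≈ 1.732*I)
v = 6 + 2*I*sqrt(3)/3 (v = 6 - 2*(-I*sqrt(3)/3) = 6 - (-2)*I*sqrt(3)/3 = 6 + 2*I*sqrt(3)/3 ≈ 6.0 + 1.1547*I)
j(w, E) = 1
K = -24 - 8*I*sqrt(3)/3 (K = (3 - 7)*(6 + 2*I*sqrt(3)/3) = -4*(6 + 2*I*sqrt(3)/3) = -24 - 8*I*sqrt(3)/3 ≈ -24.0 - 4.6188*I)
j(43, -37)*K = 1*(-24 - 8*I*sqrt(3)/3) = -24 - 8*I*sqrt(3)/3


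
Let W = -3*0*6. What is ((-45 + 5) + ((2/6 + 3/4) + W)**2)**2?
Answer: 31259281/20736 ≈ 1507.5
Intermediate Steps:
W = 0 (W = 0*6 = 0)
((-45 + 5) + ((2/6 + 3/4) + W)**2)**2 = ((-45 + 5) + ((2/6 + 3/4) + 0)**2)**2 = (-40 + ((2*(1/6) + 3*(1/4)) + 0)**2)**2 = (-40 + ((1/3 + 3/4) + 0)**2)**2 = (-40 + (13/12 + 0)**2)**2 = (-40 + (13/12)**2)**2 = (-40 + 169/144)**2 = (-5591/144)**2 = 31259281/20736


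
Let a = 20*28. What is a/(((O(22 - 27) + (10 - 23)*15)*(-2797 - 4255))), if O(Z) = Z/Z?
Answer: 70/171011 ≈ 0.00040933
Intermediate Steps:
O(Z) = 1
a = 560
a/(((O(22 - 27) + (10 - 23)*15)*(-2797 - 4255))) = 560/(((1 + (10 - 23)*15)*(-2797 - 4255))) = 560/(((1 - 13*15)*(-7052))) = 560/(((1 - 195)*(-7052))) = 560/((-194*(-7052))) = 560/1368088 = 560*(1/1368088) = 70/171011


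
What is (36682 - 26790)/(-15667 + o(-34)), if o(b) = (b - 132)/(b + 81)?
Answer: -464924/736515 ≈ -0.63125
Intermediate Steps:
o(b) = (-132 + b)/(81 + b)
(36682 - 26790)/(-15667 + o(-34)) = (36682 - 26790)/(-15667 + (-132 - 34)/(81 - 34)) = 9892/(-15667 - 166/47) = 9892/(-736515/47) = 9892*(-47/736515) = -464924/736515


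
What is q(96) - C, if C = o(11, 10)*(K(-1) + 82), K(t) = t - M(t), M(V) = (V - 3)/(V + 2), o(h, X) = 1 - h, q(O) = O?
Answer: 946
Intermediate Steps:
M(V) = (-3 + V)/(2 + V)
K(t) = t - (-3 + t)/(2 + t)
C = -850 (C = (1 - 1*11)*((3 - 1 + (-1)²)/(2 - 1) + 82) = (1 - 11)*((3 - 1 + 1)/1 + 82) = -10*(1*3 + 82) = -10*(3 + 82) = -10*85 = -850)
q(96) - C = 96 - 1*(-850) = 96 + 850 = 946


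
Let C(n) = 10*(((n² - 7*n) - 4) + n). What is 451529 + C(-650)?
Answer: 4715489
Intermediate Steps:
C(n) = -40 - 60*n + 10*n² (C(n) = 10*((-4 + n² - 7*n) + n) = 10*(-4 + n² - 6*n) = -40 - 60*n + 10*n²)
451529 + C(-650) = 451529 + (-40 - 60*(-650) + 10*(-650)²) = 451529 + (-40 + 39000 + 10*422500) = 451529 + (-40 + 39000 + 4225000) = 451529 + 4263960 = 4715489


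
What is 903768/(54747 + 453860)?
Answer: 903768/508607 ≈ 1.7769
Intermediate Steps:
903768/(54747 + 453860) = 903768/508607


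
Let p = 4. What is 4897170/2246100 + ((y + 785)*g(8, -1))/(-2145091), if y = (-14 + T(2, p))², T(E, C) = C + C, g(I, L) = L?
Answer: 350223978019/160602963170 ≈ 2.1807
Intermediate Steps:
T(E, C) = 2*C
y = 36 (y = (-14 + 2*4)² = (-14 + 8)² = (-6)² = 36)
4897170/2246100 + ((y + 785)*g(8, -1))/(-2145091) = 4897170/2246100 + ((36 + 785)*(-1))/(-2145091) = 4897170*(1/2246100) + (821*(-1))*(-1/2145091) = 163239/74870 - 821*(-1/2145091) = 163239/74870 + 821/2145091 = 350223978019/160602963170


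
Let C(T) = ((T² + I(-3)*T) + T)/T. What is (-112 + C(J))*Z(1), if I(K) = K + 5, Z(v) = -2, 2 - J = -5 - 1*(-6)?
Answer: 216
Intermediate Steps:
J = 1 (J = 2 - (-5 - 1*(-6)) = 2 - (-5 + 6) = 2 - 1*1 = 2 - 1 = 1)
I(K) = 5 + K
C(T) = (T² + 3*T)/T (C(T) = ((T² + (5 - 3)*T) + T)/T = ((T² + 2*T) + T)/T = (T² + 3*T)/T)
(-112 + C(J))*Z(1) = (-112 + (3 + 1))*(-2) = (-112 + 4)*(-2) = -108*(-2) = 216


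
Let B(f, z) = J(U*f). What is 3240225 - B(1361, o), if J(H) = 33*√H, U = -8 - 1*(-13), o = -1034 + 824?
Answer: 3240225 - 33*√6805 ≈ 3.2375e+6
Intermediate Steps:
o = -210
U = 5 (U = -8 + 13 = 5)
B(f, z) = 33*√5*√f (B(f, z) = 33*√(5*f) = 33*(√5*√f) = 33*√5*√f)
3240225 - B(1361, o) = 3240225 - 33*√5*√1361 = 3240225 - 33*√6805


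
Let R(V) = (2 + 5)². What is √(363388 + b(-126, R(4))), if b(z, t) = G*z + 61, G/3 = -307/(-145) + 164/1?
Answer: √6321306755/145 ≈ 548.32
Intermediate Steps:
R(V) = 49 (R(V) = 7² = 49)
G = 72261/145 (G = 3*(-307/(-145) + 164/1) = 3*(-307*(-1/145) + 164*1) = 3*(307/145 + 164) = 3*(24087/145) = 72261/145 ≈ 498.35)
b(z, t) = 61 + 72261*z/145 (b(z, t) = 72261*z/145 + 61 = 61 + 72261*z/145)
√(363388 + b(-126, R(4))) = √(363388 + (61 + (72261/145)*(-126))) = √(363388 + (61 - 9104886/145)) = √(363388 - 9096041/145) = √(43595219/145) = √6321306755/145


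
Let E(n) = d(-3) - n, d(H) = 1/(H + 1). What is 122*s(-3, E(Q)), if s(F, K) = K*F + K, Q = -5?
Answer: -1098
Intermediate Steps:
d(H) = 1/(1 + H)
E(n) = -½ - n (E(n) = 1/(1 - 3) - n = 1/(-2) - n = -½ - n)
s(F, K) = K + F*K (s(F, K) = F*K + K = K + F*K)
122*s(-3, E(Q)) = 122*((-½ - 1*(-5))*(1 - 3)) = 122*((-½ + 5)*(-2)) = 122*((9/2)*(-2)) = 122*(-9) = -1098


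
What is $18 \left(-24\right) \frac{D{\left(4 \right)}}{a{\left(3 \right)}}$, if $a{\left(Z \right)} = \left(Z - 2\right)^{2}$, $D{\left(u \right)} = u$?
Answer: $-1728$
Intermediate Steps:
$a{\left(Z \right)} = \left(-2 + Z\right)^{2}$
$18 \left(-24\right) \frac{D{\left(4 \right)}}{a{\left(3 \right)}} = 18 \left(-24\right) \frac{4}{\left(-2 + 3\right)^{2}} = - 432 \frac{4}{1^{2}} = - 432 \cdot \frac{4}{1} = - 432 \cdot 4 \cdot 1 = \left(-432\right) 4 = -1728$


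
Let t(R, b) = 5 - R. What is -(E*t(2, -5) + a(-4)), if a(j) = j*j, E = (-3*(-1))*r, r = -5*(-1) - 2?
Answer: -43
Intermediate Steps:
r = 3 (r = 5 - 2 = 3)
E = 9 (E = -3*(-1)*3 = 3*3 = 9)
a(j) = j²
-(E*t(2, -5) + a(-4)) = -(9*(5 - 1*2) + (-4)²) = -(9*(5 - 2) + 16) = -(9*3 + 16) = -(27 + 16) = -1*43 = -43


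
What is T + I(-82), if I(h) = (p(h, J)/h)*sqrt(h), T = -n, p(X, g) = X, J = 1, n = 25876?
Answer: -25876 + I*sqrt(82) ≈ -25876.0 + 9.0554*I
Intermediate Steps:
T = -25876 (T = -1*25876 = -25876)
I(h) = sqrt(h) (I(h) = (h/h)*sqrt(h) = 1*sqrt(h) = sqrt(h))
T + I(-82) = -25876 + sqrt(-82) = -25876 + I*sqrt(82)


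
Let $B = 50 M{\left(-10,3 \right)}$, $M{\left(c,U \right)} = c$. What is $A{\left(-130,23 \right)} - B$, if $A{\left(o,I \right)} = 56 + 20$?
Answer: $576$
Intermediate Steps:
$A{\left(o,I \right)} = 76$
$B = -500$ ($B = 50 \left(-10\right) = -500$)
$A{\left(-130,23 \right)} - B = 76 - -500 = 76 + 500 = 576$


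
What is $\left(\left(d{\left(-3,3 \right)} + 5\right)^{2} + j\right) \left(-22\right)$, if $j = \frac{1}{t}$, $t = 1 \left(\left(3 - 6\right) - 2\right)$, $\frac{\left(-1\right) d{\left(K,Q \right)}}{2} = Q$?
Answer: $- \frac{88}{5} \approx -17.6$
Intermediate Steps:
$d{\left(K,Q \right)} = - 2 Q$
$t = -5$ ($t = 1 \left(\left(3 - 6\right) - 2\right) = 1 \left(-3 - 2\right) = 1 \left(-5\right) = -5$)
$j = - \frac{1}{5}$ ($j = \frac{1}{-5} = - \frac{1}{5} \approx -0.2$)
$\left(\left(d{\left(-3,3 \right)} + 5\right)^{2} + j\right) \left(-22\right) = \left(\left(\left(-2\right) 3 + 5\right)^{2} - \frac{1}{5}\right) \left(-22\right) = \left(\left(-6 + 5\right)^{2} - \frac{1}{5}\right) \left(-22\right) = \left(\left(-1\right)^{2} - \frac{1}{5}\right) \left(-22\right) = \left(1 - \frac{1}{5}\right) \left(-22\right) = \frac{4}{5} \left(-22\right) = - \frac{88}{5}$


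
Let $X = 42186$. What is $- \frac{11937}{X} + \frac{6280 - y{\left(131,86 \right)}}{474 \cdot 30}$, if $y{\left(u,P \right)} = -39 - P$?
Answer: $\frac{14129}{84372} \approx 0.16746$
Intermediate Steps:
$- \frac{11937}{X} + \frac{6280 - y{\left(131,86 \right)}}{474 \cdot 30} = - \frac{11937}{42186} + \frac{6280 - \left(-39 - 86\right)}{474 \cdot 30} = \left(-11937\right) \frac{1}{42186} + \frac{6280 - \left(-39 - 86\right)}{14220} = - \frac{3979}{14062} + \left(6280 - -125\right) \frac{1}{14220} = - \frac{3979}{14062} + \left(6280 + 125\right) \frac{1}{14220} = - \frac{3979}{14062} + 6405 \cdot \frac{1}{14220} = - \frac{3979}{14062} + \frac{427}{948} = \frac{14129}{84372}$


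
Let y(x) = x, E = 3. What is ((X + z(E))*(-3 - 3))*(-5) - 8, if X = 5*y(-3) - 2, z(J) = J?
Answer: -428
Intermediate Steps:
X = -17 (X = 5*(-3) - 2 = -15 - 2 = -17)
((X + z(E))*(-3 - 3))*(-5) - 8 = ((-17 + 3)*(-3 - 3))*(-5) - 8 = -14*(-6)*(-5) - 8 = 84*(-5) - 8 = -420 - 8 = -428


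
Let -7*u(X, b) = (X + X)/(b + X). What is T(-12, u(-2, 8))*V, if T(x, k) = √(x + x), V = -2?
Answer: -4*I*√6 ≈ -9.798*I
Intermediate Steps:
u(X, b) = -2*X/(7*(X + b)) (u(X, b) = -(X + X)/(7*(b + X)) = -2*X/(7*(X + b)))
T(x, k) = √2*√x (T(x, k) = √(2*x) = √2*√x)
T(-12, u(-2, 8))*V = (√2*√(-12))*(-2) = (√2*(2*I*√3))*(-2) = (2*I*√6)*(-2) = -4*I*√6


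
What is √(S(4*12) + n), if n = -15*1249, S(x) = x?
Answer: I*√18687 ≈ 136.7*I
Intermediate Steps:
n = -18735
√(S(4*12) + n) = √(4*12 - 18735) = √(48 - 18735) = √(-18687) = I*√18687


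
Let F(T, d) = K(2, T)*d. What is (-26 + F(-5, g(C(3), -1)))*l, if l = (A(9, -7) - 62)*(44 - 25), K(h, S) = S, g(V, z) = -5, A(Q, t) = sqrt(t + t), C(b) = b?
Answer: 1178 - 19*I*sqrt(14) ≈ 1178.0 - 71.091*I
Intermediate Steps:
A(Q, t) = sqrt(2)*sqrt(t) (A(Q, t) = sqrt(2*t) = sqrt(2)*sqrt(t))
F(T, d) = T*d
l = -1178 + 19*I*sqrt(14) (l = (sqrt(2)*sqrt(-7) - 62)*(44 - 25) = (sqrt(2)*(I*sqrt(7)) - 62)*19 = (I*sqrt(14) - 62)*19 = (-62 + I*sqrt(14))*19 = -1178 + 19*I*sqrt(14) ≈ -1178.0 + 71.091*I)
(-26 + F(-5, g(C(3), -1)))*l = (-26 - 5*(-5))*(-1178 + 19*I*sqrt(14)) = (-26 + 25)*(-1178 + 19*I*sqrt(14)) = -(-1178 + 19*I*sqrt(14)) = 1178 - 19*I*sqrt(14)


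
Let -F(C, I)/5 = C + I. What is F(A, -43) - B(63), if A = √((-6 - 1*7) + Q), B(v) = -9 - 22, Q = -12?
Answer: 246 - 25*I ≈ 246.0 - 25.0*I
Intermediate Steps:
B(v) = -31
A = 5*I (A = √((-6 - 1*7) - 12) = √((-6 - 7) - 12) = √(-13 - 12) = √(-25) = 5*I ≈ 5.0*I)
F(C, I) = -5*C - 5*I (F(C, I) = -5*(C + I) = -5*C - 5*I)
F(A, -43) - B(63) = (-25*I - 5*(-43)) - 1*(-31) = (-25*I + 215) + 31 = (215 - 25*I) + 31 = 246 - 25*I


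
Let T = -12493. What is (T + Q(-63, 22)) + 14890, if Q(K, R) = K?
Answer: 2334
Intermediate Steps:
(T + Q(-63, 22)) + 14890 = (-12493 - 63) + 14890 = -12556 + 14890 = 2334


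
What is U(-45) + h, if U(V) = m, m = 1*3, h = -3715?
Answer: -3712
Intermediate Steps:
m = 3
U(V) = 3
U(-45) + h = 3 - 3715 = -3712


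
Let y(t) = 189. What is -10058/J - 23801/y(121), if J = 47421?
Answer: -125618687/995841 ≈ -126.14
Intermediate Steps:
-10058/J - 23801/y(121) = -10058/47421 - 23801/189 = -125618687/995841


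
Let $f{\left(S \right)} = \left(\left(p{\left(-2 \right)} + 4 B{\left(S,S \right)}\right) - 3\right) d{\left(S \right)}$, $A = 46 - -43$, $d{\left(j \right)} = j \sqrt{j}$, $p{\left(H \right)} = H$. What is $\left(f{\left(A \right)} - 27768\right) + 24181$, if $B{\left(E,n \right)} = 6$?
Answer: $-3587 + 1691 \sqrt{89} \approx 12366.0$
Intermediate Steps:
$d{\left(j \right)} = j^{\frac{3}{2}}$
$A = 89$ ($A = 46 + 43 = 89$)
$f{\left(S \right)} = 19 S^{\frac{3}{2}}$ ($f{\left(S \right)} = \left(\left(-2 + 4 \cdot 6\right) - 3\right) S^{\frac{3}{2}} = \left(\left(-2 + 24\right) - 3\right) S^{\frac{3}{2}} = \left(22 - 3\right) S^{\frac{3}{2}} = 19 S^{\frac{3}{2}}$)
$\left(f{\left(A \right)} - 27768\right) + 24181 = \left(19 \cdot 89^{\frac{3}{2}} - 27768\right) + 24181 = \left(19 \cdot 89 \sqrt{89} - 27768\right) + 24181 = \left(1691 \sqrt{89} - 27768\right) + 24181 = \left(-27768 + 1691 \sqrt{89}\right) + 24181 = -3587 + 1691 \sqrt{89}$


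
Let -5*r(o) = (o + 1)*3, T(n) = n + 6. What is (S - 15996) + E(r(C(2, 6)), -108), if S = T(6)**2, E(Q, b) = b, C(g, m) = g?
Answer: -15960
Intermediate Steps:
T(n) = 6 + n
r(o) = -3/5 - 3*o/5 (r(o) = -(o + 1)*3/5 = -(1 + o)*3/5 = -(3 + 3*o)/5 = -3/5 - 3*o/5)
S = 144 (S = (6 + 6)**2 = 12**2 = 144)
(S - 15996) + E(r(C(2, 6)), -108) = (144 - 15996) - 108 = -15852 - 108 = -15960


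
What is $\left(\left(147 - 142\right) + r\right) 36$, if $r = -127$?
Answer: $-4392$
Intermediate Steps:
$\left(\left(147 - 142\right) + r\right) 36 = \left(\left(147 - 142\right) - 127\right) 36 = \left(5 - 127\right) 36 = \left(-122\right) 36 = -4392$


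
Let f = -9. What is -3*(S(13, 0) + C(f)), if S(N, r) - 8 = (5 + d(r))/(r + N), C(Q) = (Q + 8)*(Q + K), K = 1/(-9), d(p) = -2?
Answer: -2029/39 ≈ -52.026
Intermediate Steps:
K = -1/9 ≈ -0.11111
C(Q) = (8 + Q)*(-1/9 + Q) (C(Q) = (Q + 8)*(Q - 1/9) = (8 + Q)*(-1/9 + Q))
S(N, r) = 8 + 3/(N + r) (S(N, r) = 8 + (5 - 2)/(r + N) = 8 + 3/(N + r))
-3*(S(13, 0) + C(f)) = -3*((3 + 8*13 + 8*0)/(13 + 0) + (-8/9 + (-9)**2 + (71/9)*(-9))) = -3*((3 + 104 + 0)/13 + (-8/9 + 81 - 71)) = -3*((1/13)*107 + 82/9) = -3*(107/13 + 82/9) = -3*2029/117 = -2029/39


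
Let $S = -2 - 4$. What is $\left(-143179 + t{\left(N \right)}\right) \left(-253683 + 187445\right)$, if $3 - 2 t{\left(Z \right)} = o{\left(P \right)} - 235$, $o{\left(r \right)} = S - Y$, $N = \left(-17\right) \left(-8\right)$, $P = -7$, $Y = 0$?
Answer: $9475809566$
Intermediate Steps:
$S = -6$
$N = 136$
$o{\left(r \right)} = -6$ ($o{\left(r \right)} = -6 - 0 = -6 + 0 = -6$)
$t{\left(Z \right)} = 122$ ($t{\left(Z \right)} = \frac{3}{2} - \frac{-6 - 235}{2} = \frac{3}{2} - - \frac{241}{2} = \frac{3}{2} + \frac{241}{2} = 122$)
$\left(-143179 + t{\left(N \right)}\right) \left(-253683 + 187445\right) = \left(-143179 + 122\right) \left(-253683 + 187445\right) = \left(-143057\right) \left(-66238\right) = 9475809566$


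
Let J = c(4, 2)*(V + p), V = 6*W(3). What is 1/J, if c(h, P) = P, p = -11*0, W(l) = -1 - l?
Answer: -1/48 ≈ -0.020833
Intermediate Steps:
p = 0
V = -24 (V = 6*(-1 - 1*3) = 6*(-1 - 3) = 6*(-4) = -24)
J = -48 (J = 2*(-24 + 0) = 2*(-24) = -48)
1/J = 1/(-48) = -1/48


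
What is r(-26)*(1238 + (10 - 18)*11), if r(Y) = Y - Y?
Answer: 0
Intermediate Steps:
r(Y) = 0
r(-26)*(1238 + (10 - 18)*11) = 0*(1238 + (10 - 18)*11) = 0*(1238 - 8*11) = 0*(1238 - 88) = 0*1150 = 0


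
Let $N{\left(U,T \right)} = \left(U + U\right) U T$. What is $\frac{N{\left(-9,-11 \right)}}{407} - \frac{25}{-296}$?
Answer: $- \frac{1271}{296} \approx -4.2939$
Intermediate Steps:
$N{\left(U,T \right)} = 2 T U^{2}$ ($N{\left(U,T \right)} = 2 U U T = 2 U^{2} T = 2 T U^{2}$)
$\frac{N{\left(-9,-11 \right)}}{407} - \frac{25}{-296} = \frac{2 \left(-11\right) \left(-9\right)^{2}}{407} - \frac{25}{-296} = 2 \left(-11\right) 81 \cdot \frac{1}{407} - - \frac{25}{296} = \left(-1782\right) \frac{1}{407} + \frac{25}{296} = - \frac{162}{37} + \frac{25}{296} = - \frac{1271}{296}$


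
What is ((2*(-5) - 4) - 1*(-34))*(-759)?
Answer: -15180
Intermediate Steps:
((2*(-5) - 4) - 1*(-34))*(-759) = ((-10 - 4) + 34)*(-759) = (-14 + 34)*(-759) = 20*(-759) = -15180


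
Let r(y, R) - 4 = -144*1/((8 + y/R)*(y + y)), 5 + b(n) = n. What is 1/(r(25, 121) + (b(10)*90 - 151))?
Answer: 8275/2504421 ≈ 0.0033042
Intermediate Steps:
b(n) = -5 + n
r(y, R) = 4 - 72/(y*(8 + y/R)) (r(y, R) = 4 - 144*1/((8 + y/R)*(y + y)) = 4 - 144*1/(2*y*(8 + y/R)) = 4 - 72/(y*(8 + y/R)))
1/(r(25, 121) + (b(10)*90 - 151)) = 1/(4*(25**2 - 18*121 + 8*121*25)/(25*(25 + 8*121)) + ((-5 + 10)*90 - 151)) = 1/(4*(1/25)*(625 - 2178 + 24200)/(25 + 968) + (5*90 - 151)) = 1/(4*(1/25)*22647/993 + (450 - 151)) = 1/(4*(1/25)*(1/993)*22647 + 299) = 1/(30196/8275 + 299) = 1/(2504421/8275) = 8275/2504421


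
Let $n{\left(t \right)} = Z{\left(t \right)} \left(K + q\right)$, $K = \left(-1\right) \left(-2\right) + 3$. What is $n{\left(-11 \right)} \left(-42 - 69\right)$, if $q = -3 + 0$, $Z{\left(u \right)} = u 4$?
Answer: $9768$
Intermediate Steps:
$Z{\left(u \right)} = 4 u$
$q = -3$
$K = 5$ ($K = 2 + 3 = 5$)
$n{\left(t \right)} = 8 t$ ($n{\left(t \right)} = 4 t \left(5 - 3\right) = 4 t 2 = 8 t$)
$n{\left(-11 \right)} \left(-42 - 69\right) = 8 \left(-11\right) \left(-42 - 69\right) = \left(-88\right) \left(-111\right) = 9768$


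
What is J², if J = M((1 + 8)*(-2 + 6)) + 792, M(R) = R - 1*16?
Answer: 659344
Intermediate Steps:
M(R) = -16 + R (M(R) = R - 16 = -16 + R)
J = 812 (J = (-16 + (1 + 8)*(-2 + 6)) + 792 = (-16 + 9*4) + 792 = (-16 + 36) + 792 = 20 + 792 = 812)
J² = 812² = 659344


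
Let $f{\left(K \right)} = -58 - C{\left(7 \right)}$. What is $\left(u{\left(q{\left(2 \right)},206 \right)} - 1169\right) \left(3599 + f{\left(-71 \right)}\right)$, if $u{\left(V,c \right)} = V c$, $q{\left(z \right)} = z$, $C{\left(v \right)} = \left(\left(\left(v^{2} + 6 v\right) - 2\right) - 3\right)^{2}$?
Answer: $2918235$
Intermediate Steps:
$C{\left(v \right)} = \left(-5 + v^{2} + 6 v\right)^{2}$ ($C{\left(v \right)} = \left(\left(-2 + v^{2} + 6 v\right) - 3\right)^{2} = \left(-5 + v^{2} + 6 v\right)^{2}$)
$f{\left(K \right)} = -7454$ ($f{\left(K \right)} = -58 - \left(-5 + 7^{2} + 6 \cdot 7\right)^{2} = -58 - \left(-5 + 49 + 42\right)^{2} = -58 - 86^{2} = -58 - 7396 = -7454$)
$\left(u{\left(q{\left(2 \right)},206 \right)} - 1169\right) \left(3599 + f{\left(-71 \right)}\right) = \left(2 \cdot 206 - 1169\right) \left(3599 - 7454\right) = \left(412 - 1169\right) \left(-3855\right) = \left(-757\right) \left(-3855\right) = 2918235$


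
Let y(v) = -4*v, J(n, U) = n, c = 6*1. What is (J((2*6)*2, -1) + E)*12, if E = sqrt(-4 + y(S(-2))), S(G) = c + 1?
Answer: 288 + 48*I*sqrt(2) ≈ 288.0 + 67.882*I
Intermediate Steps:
c = 6
S(G) = 7 (S(G) = 6 + 1 = 7)
E = 4*I*sqrt(2) (E = sqrt(-4 - 4*7) = sqrt(-4 - 28) = sqrt(-32) = 4*I*sqrt(2) ≈ 5.6569*I)
(J((2*6)*2, -1) + E)*12 = ((2*6)*2 + 4*I*sqrt(2))*12 = (12*2 + 4*I*sqrt(2))*12 = (24 + 4*I*sqrt(2))*12 = 288 + 48*I*sqrt(2)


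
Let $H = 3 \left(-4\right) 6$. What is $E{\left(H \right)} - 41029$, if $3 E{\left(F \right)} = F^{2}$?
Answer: $-39301$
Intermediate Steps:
$H = -72$ ($H = \left(-12\right) 6 = -72$)
$E{\left(F \right)} = \frac{F^{2}}{3}$
$E{\left(H \right)} - 41029 = \frac{\left(-72\right)^{2}}{3} - 41029 = \frac{1}{3} \cdot 5184 - 41029 = 1728 - 41029 = -39301$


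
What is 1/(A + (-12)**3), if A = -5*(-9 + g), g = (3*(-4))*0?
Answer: -1/1683 ≈ -0.00059418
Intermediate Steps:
g = 0 (g = -12*0 = 0)
A = 45 (A = -5*(-9 + 0) = -5*(-9) = 45)
1/(A + (-12)**3) = 1/(45 + (-12)**3) = 1/(45 - 1728) = 1/(-1683) = -1/1683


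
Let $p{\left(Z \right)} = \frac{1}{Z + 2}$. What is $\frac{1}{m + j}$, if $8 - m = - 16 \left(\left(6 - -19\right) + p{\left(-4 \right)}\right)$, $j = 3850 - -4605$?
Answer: $\frac{1}{8855} \approx 0.00011293$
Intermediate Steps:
$j = 8455$ ($j = 3850 + 4605 = 8455$)
$p{\left(Z \right)} = \frac{1}{2 + Z}$
$m = 400$ ($m = 8 - - 16 \left(\left(6 - -19\right) + \frac{1}{2 - 4}\right) = 8 - - 16 \left(\left(6 + 19\right) + \frac{1}{-2}\right) = 8 - - 16 \left(25 - \frac{1}{2}\right) = 8 - \left(-16\right) \frac{49}{2} = 8 - -392 = 8 + 392 = 400$)
$\frac{1}{m + j} = \frac{1}{400 + 8455} = \frac{1}{8855}$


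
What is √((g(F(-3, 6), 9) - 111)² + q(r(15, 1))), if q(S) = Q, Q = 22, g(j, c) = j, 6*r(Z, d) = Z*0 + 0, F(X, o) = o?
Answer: √11047 ≈ 105.10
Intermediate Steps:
r(Z, d) = 0 (r(Z, d) = (Z*0 + 0)/6 = (0 + 0)/6 = (⅙)*0 = 0)
q(S) = 22
√((g(F(-3, 6), 9) - 111)² + q(r(15, 1))) = √((6 - 111)² + 22) = √((-105)² + 22) = √(11025 + 22) = √11047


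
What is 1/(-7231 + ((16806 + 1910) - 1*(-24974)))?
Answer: 1/36459 ≈ 2.7428e-5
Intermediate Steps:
1/(-7231 + ((16806 + 1910) - 1*(-24974))) = 1/(-7231 + (18716 + 24974)) = 1/(-7231 + 43690) = 1/36459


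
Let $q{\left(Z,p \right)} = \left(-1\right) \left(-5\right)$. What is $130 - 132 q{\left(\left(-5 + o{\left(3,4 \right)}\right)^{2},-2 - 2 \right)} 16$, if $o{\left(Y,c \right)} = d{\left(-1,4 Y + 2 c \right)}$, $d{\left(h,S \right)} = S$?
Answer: $-10430$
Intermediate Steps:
$o{\left(Y,c \right)} = 2 c + 4 Y$ ($o{\left(Y,c \right)} = 4 Y + 2 c = 2 c + 4 Y$)
$q{\left(Z,p \right)} = 5$
$130 - 132 q{\left(\left(-5 + o{\left(3,4 \right)}\right)^{2},-2 - 2 \right)} 16 = 130 - 132 \cdot 5 \cdot 16 = 130 - 10560 = -10430$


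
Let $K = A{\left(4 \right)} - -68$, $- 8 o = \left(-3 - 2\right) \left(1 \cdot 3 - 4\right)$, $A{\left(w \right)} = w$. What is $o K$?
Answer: $-45$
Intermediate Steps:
$o = - \frac{5}{8}$ ($o = - \frac{\left(-3 - 2\right) \left(1 \cdot 3 - 4\right)}{8} = - \frac{\left(-3 - 2\right) \left(3 - 4\right)}{8} = - \frac{\left(-5\right) \left(-1\right)}{8} = \left(- \frac{1}{8}\right) 5 = - \frac{5}{8} \approx -0.625$)
$K = 72$ ($K = 4 - -68 = 4 + 68 = 72$)
$o K = \left(- \frac{5}{8}\right) 72 = -45$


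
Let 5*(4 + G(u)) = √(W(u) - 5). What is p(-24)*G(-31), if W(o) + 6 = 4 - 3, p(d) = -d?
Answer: -96 + 24*I*√10/5 ≈ -96.0 + 15.179*I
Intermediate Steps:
W(o) = -5 (W(o) = -6 + (4 - 3) = -6 + 1 = -5)
G(u) = -4 + I*√10/5 (G(u) = -4 + √(-5 - 5)/5 = -4 + √(-10)/5 = -4 + (I*√10)/5 = -4 + I*√10/5)
p(-24)*G(-31) = (-1*(-24))*(-4 + I*√10/5) = 24*(-4 + I*√10/5) = -96 + 24*I*√10/5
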